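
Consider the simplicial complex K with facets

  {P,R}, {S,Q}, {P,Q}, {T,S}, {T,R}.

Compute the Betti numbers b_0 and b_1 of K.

b_0 = 1, b_1 = 1.

Take the total order P < Q < R < S < T on the vertex set. Then K (dimension 1) consists of the simplices:

  0-simplices (5): P, Q, R, S, T
  1-simplices (5): PQ, PR, QS, RT, ST

giving chain groups C_0 ≅ Z^5, C_1 ≅ Z^5.

The boundary map ∂_1: C_1 → C_0 sends each edge [p,q] (with p < q) to q − p.
As a 5×5 matrix over Z this has rank 4, with invariant factors (1,1,1,1).

Now H_k = ker ∂_k / im ∂_{k+1}, so:

  H_0: rank C_0 − rank ∂_1 = 5 − 4 = 1, and the invariant factors of ∂_1 are all 1, so H_0 = Z.
  H_1: rank ker ∂_1 − rank ∂_2 = (5 − 4) − 0 = 1, and there is no ∂_2, so H_1 = Z.

Hence the Betti numbers are b_0 = 1, b_1 = 1.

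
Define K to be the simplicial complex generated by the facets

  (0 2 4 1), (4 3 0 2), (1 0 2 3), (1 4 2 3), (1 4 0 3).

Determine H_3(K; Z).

H_3 = Z.

Order the vertices as 0 < 1 < 2 < 3 < 4. Listing each simplex with vertices in this order, K has dimension 3 with simplices:

  0-simplices (5): [0], [1], [2], [3], [4]
  1-simplices (10): [0,1], [0,2], [0,3], [0,4], [1,2], [1,3], [1,4], [2,3], [2,4], [3,4]
  2-simplices (10): [0,1,2], [0,1,3], [0,1,4], [0,2,3], [0,2,4], [0,3,4], [1,2,3], [1,2,4], [1,3,4], [2,3,4]
  3-simplices (5): [0,1,2,3], [0,1,2,4], [0,1,3,4], [0,2,3,4], [1,2,3,4]

giving chain groups C_0 ≅ Z^5, C_1 ≅ Z^10, C_2 ≅ Z^10, C_3 ≅ Z^5.

∂_1: C_1 → C_0 sends each edge [p,q] (with p < q) to q − p.
The 5×10 boundary matrix has rank 4 and Smith normal form diag(1,1,1,1).

∂_2: C_2 → C_1 sends each 2-simplex [p,q,r] to [q,r] − [p,r] + [p,q]. For instance
  ∂[0,3,4] = [3,4] − [0,4] + [0,3],
  ∂[2,3,4] = [3,4] − [2,4] + [2,3].
As a 10×10 matrix over Z this has rank 6, with invariant factors (1,1,1,1,1,1).

∂_3: C_3 → C_2 sends each 3-simplex σ to the alternating sum Σ_i (−1)^i (σ with its i-th vertex removed). For instance
  ∂[1,2,3,4] = [2,3,4] − [1,3,4] + [1,2,4] − [1,2,3],
  ∂[0,2,3,4] = [2,3,4] − [0,3,4] + [0,2,4] − [0,2,3].
This gives a 10×5 integer matrix of rank 4; reducing to Smith normal form yields diagonal entries (1,1,1,1).

From H_k ≅ ker(∂_k) / im(∂_{k+1}) we obtain:

  H_3: rank ker ∂_3 − rank ∂_4 = (5 − 4) − 0 = 1, and there is no ∂_4, so H_3 ≅ Z.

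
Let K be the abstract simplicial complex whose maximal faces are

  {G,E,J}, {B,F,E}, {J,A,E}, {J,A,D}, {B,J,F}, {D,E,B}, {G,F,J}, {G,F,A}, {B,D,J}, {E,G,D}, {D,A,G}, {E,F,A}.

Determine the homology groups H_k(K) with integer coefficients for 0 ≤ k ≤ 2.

H_0 ≅ Z,  H_1 ≅ Z/2Z,  H_2 = 0.

Fix the vertex order A < B < D < E < F < G < J and write every simplex with vertices in increasing order. Then dim K = 2 and the simplices of K are:

  0-simplices (7): A, B, D, E, F, G, J
  1-simplices (18): AD, AE, AF, AG, AJ, BD, BE, BF, BJ, DE, DG, DJ, EF, EG, EJ, FG, FJ, GJ
  2-simplices (12): ADG, ADJ, AEF, AEJ, AFG, BDE, BDJ, BEF, BFJ, DEG, EGJ, FGJ

Hence C_0 ≅ Z^7, C_1 ≅ Z^18, C_2 ≅ Z^12.

∂_1: C_1 → C_0 is given by ∂[p,q] = [q] − [p]. For instance
  ∂BF = F − B.
The resulting 7×18 matrix has rank 6, and its Smith normal form has invariant factors (1,1,1,1,1,1).

∂_2: C_2 → C_1 sends each 2-simplex [p,q,r] to [q,r] − [p,r] + [p,q]. For instance
  ∂ADG = DG − AG + AD,
  ∂AEF = EF − AF + AE.
The resulting 18×12 matrix has rank 12, and its Smith normal form has invariant factors (1,1,1,1,1,1,1,1,1,1,1,2).

Now H_k = ker ∂_k / im ∂_{k+1}, so:

  H_0: rank C_0 − rank ∂_1 = 7 − 6 = 1, and the invariant factors of ∂_1 are all 1, so H_0 = Z.
  H_1: rank ker ∂_1 − rank ∂_2 = (18 − 6) − 12 = 0, and ∂_2 has invariant factor 2 > 1, so H_1 = Z/2Z.
  H_2: rank ker ∂_2 − rank ∂_3 = (12 − 12) − 0 = 0, and there is no ∂_3, so H_2 = 0.

As a check, the Euler characteristic is 7 − 18 + 12 = 1, which agrees with 1 − 0 + 0 = 1.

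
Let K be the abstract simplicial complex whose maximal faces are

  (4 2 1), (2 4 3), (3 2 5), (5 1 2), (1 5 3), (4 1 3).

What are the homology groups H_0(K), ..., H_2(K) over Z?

Take the total order 1 < 2 < 3 < 4 < 5 on the vertex set. Then K (dimension 2) consists of the simplices:

  0-simplices (5): [1], [2], [3], [4], [5]
  1-simplices (9): [1,2], [1,3], [1,4], [1,5], [2,3], [2,4], [2,5], [3,4], [3,5]
  2-simplices (6): [1,2,4], [1,2,5], [1,3,4], [1,3,5], [2,3,4], [2,3,5]

so the chain groups are C_0 ≅ Z^5, C_1 ≅ Z^9, C_2 ≅ Z^6.

∂_1: C_1 → C_0 maps an edge to its endpoints' difference, ∂[p,q] = q − p. For instance
  ∂[2,4] = [4] − [2].
This gives a 5×9 integer matrix of rank 4; reducing to Smith normal form yields diagonal entries (1,1,1,1).

∂_2: C_2 → C_1 acts by ∂[p,q,r] = [q,r] − [p,r] + [p,q]. For instance
  ∂[1,2,5] = [2,5] − [1,5] + [1,2],
  ∂[2,3,5] = [3,5] − [2,5] + [2,3].
The 9×6 boundary matrix has rank 5 and Smith normal form diag(1,1,1,1,1).

Now H_k = ker ∂_k / im ∂_{k+1}, so:

  H_0: rank C_0 − rank ∂_1 = 5 − 4 = 1, and the invariant factors of ∂_1 are all 1, so H_0 = Z.
  H_1: rank ker ∂_1 − rank ∂_2 = (9 − 4) − 5 = 0, and the invariant factors of ∂_2 are all 1, so H_1 = 0.
  H_2: rank ker ∂_2 − rank ∂_3 = (6 − 5) − 0 = 1, and there is no ∂_3, so H_2 = Z.

As a check, the Euler characteristic is 5 − 9 + 6 = 2, which agrees with 1 − 0 + 1 = 2.

H_0 ≅ Z,  H_1 = 0,  H_2 ≅ Z.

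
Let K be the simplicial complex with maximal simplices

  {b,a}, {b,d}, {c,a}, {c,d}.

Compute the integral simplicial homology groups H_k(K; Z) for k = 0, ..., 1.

Fix the vertex order a < b < c < d and write every simplex with vertices in increasing order. Then dim K = 1 and the simplices of K are:

  0-simplices (4): a, b, c, d
  1-simplices (4): ab, ac, bd, cd

so the chain groups are C_0 ≅ Z^4, C_1 ≅ Z^4.

Boundary ∂_1: C_1 → C_0 maps an edge to its endpoints' difference, ∂[p,q] = q − p.
The resulting 4×4 matrix has rank 3, and its Smith normal form has invariant factors (1,1,1).

From H_k ≅ ker(∂_k) / im(∂_{k+1}) we obtain:

  H_0: rank C_0 − rank ∂_1 = 4 − 3 = 1, and the invariant factors of ∂_1 are all 1, so H_0 = Z.
  H_1: rank ker ∂_1 − rank ∂_2 = (4 − 3) − 0 = 1, and there is no ∂_2, so H_1 = Z.

H_0 ≅ Z,  H_1 ≅ Z.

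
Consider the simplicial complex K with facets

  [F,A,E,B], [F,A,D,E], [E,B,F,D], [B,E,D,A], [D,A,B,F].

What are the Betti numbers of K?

b_0 = 1, b_1 = 0, b_2 = 0, b_3 = 1.

Order the vertices as A < B < D < E < F. Listing each simplex with vertices in this order, K has dimension 3 with simplices:

  0-simplices (5): A, B, D, E, F
  1-simplices (10): AB, AD, AE, AF, BD, BE, BF, DE, DF, EF
  2-simplices (10): ABD, ABE, ABF, ADE, ADF, AEF, BDE, BDF, BEF, DEF
  3-simplices (5): ABDE, ABDF, ABEF, ADEF, BDEF

Hence C_0 ≅ Z^5, C_1 ≅ Z^10, C_2 ≅ Z^10, C_3 ≅ Z^5.

Boundary ∂_1: C_1 → C_0 sends each edge [p,q] (with p < q) to q − p. For instance
  ∂DE = E − D.
The 5×10 boundary matrix has rank 4 and Smith normal form diag(1,1,1,1).

The boundary map ∂_2: C_2 → C_1 sends each 2-simplex [p,q,r] to [q,r] − [p,r] + [p,q]. For instance
  ∂ABD = BD − AD + AB,
  ∂ABE = BE − AE + AB.
This gives a 10×10 integer matrix of rank 6; reducing to Smith normal form yields diagonal entries (1,1,1,1,1,1).

The boundary map ∂_3: C_3 → C_2 sends each 3-simplex σ to the alternating sum Σ_i (−1)^i (σ with its i-th vertex removed). For instance
  ∂ABEF = BEF − AEF + ABF − ABE,
  ∂ADEF = DEF − AEF + ADF − ADE.
As a 10×5 matrix over Z this has rank 4, with invariant factors (1,1,1,1).

Reading off H_k = ker ∂_k / im ∂_{k+1}:

  H_0: rank C_0 − rank ∂_1 = 5 − 4 = 1, and the invariant factors of ∂_1 are all 1, so H_0 ≅ Z.
  H_1: rank ker ∂_1 − rank ∂_2 = (10 − 4) − 6 = 0, and the invariant factors of ∂_2 are all 1, so H_1 ≅ 0.
  H_2: rank ker ∂_2 − rank ∂_3 = (10 − 6) − 4 = 0, and the invariant factors of ∂_3 are all 1, so H_2 ≅ 0.
  H_3: rank ker ∂_3 − rank ∂_4 = (5 − 4) − 0 = 1, and there is no ∂_4, so H_3 ≅ Z.

As a check, the Euler characteristic is 5 − 10 + 10 − 5 = 0, which agrees with 1 − 0 + 0 − 1 = 0.

Hence the Betti numbers are b_0 = 1, b_1 = 0, b_2 = 0, b_3 = 1.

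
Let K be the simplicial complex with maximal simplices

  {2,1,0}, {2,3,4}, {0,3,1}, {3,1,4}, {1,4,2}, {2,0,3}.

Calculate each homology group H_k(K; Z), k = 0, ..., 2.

H_0 ≅ Z,  H_1 = 0,  H_2 ≅ Z.

Fix the vertex order 0 < 1 < 2 < 3 < 4 and write every simplex with vertices in increasing order. Then dim K = 2 and the simplices of K are:

  0-simplices (5): [0], [1], [2], [3], [4]
  1-simplices (9): [0,1], [0,2], [0,3], [1,2], [1,3], [1,4], [2,3], [2,4], [3,4]
  2-simplices (6): [0,1,2], [0,1,3], [0,2,3], [1,2,4], [1,3,4], [2,3,4]

giving chain groups C_0 ≅ Z^5, C_1 ≅ Z^9, C_2 ≅ Z^6.

Boundary ∂_1: C_1 → C_0 sends each edge [p,q] (with p < q) to q − p. For instance
  ∂[1,3] = [3] − [1].
The resulting 5×9 matrix has rank 4, and its Smith normal form has invariant factors (1,1,1,1).

The boundary map ∂_2: C_2 → C_1 acts by ∂[p,q,r] = [q,r] − [p,r] + [p,q]. For instance
  ∂[0,1,2] = [1,2] − [0,2] + [0,1],
  ∂[2,3,4] = [3,4] − [2,4] + [2,3].
The resulting 9×6 matrix has rank 5, and its Smith normal form has invariant factors (1,1,1,1,1).

From H_k ≅ ker(∂_k) / im(∂_{k+1}) we obtain:

  H_0: rank C_0 − rank ∂_1 = 5 − 4 = 1, and the invariant factors of ∂_1 are all 1, so H_0 = Z.
  H_1: rank ker ∂_1 − rank ∂_2 = (9 − 4) − 5 = 0, and the invariant factors of ∂_2 are all 1, so H_1 = 0.
  H_2: rank ker ∂_2 − rank ∂_3 = (6 − 5) − 0 = 1, and there is no ∂_3, so H_2 = Z.

As a check, the Euler characteristic is 5 − 9 + 6 = 2, which agrees with 1 − 0 + 1 = 2.
(K is a triangulation of the 2-sphere S^2.)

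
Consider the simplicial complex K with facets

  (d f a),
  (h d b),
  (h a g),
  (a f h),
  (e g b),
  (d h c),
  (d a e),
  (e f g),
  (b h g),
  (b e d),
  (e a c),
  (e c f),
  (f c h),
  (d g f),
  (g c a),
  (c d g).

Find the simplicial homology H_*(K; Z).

Order the vertices as a < b < c < d < e < f < g < h. Listing each simplex with vertices in this order, K has dimension 2 with simplices:

  0-simplices (8): a, b, c, d, e, f, g, h
  1-simplices (24): ac, ad, ae, af, ag, ah, bd, be, bg, bh, cd, ce, cf, cg, ch, de, df, dg, dh, ef, eg, fg, fh, gh
  2-simplices (16): ace, acg, ade, adf, afh, agh, bde, bdh, beg, bgh, cdg, cdh, cef, cfh, dfg, efg

giving chain groups C_0 ≅ Z^8, C_1 ≅ Z^24, C_2 ≅ Z^16.

Boundary ∂_1: C_1 → C_0 maps an edge to its endpoints' difference, ∂[p,q] = q − p.
This gives a 8×24 integer matrix of rank 7; reducing to Smith normal form yields diagonal entries (1,1,1,1,1,1,1).

Boundary ∂_2: C_2 → C_1 maps a triangle to the signed sum of its edges. For instance
  ∂bdh = dh − bh + bd,
  ∂ace = ce − ae + ac.
This gives a 24×16 integer matrix of rank 15; reducing to Smith normal form yields diagonal entries (1,1,1,1,1,1,1,1,1,1,1,1,1,1,1).

Reading off H_k = ker ∂_k / im ∂_{k+1}:

  H_0: rank C_0 − rank ∂_1 = 8 − 7 = 1, and the invariant factors of ∂_1 are all 1, so H_0 ≅ Z.
  H_1: rank ker ∂_1 − rank ∂_2 = (24 − 7) − 15 = 2, and the invariant factors of ∂_2 are all 1, so H_1 ≅ Z^2.
  H_2: rank ker ∂_2 − rank ∂_3 = (16 − 15) − 0 = 1, and there is no ∂_3, so H_2 ≅ Z.

H_0 = Z,  H_1 = Z^2,  H_2 = Z.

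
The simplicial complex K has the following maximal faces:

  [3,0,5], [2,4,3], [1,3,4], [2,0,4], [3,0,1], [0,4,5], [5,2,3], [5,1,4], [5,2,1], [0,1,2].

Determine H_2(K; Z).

H_2 = 0.

Fix the vertex order 0 < 1 < 2 < 3 < 4 < 5 and write every simplex with vertices in increasing order. Then dim K = 2 and the simplices of K are:

  0-simplices (6): [0], [1], [2], [3], [4], [5]
  1-simplices (15): [0,1], [0,2], [0,3], [0,4], [0,5], [1,2], [1,3], [1,4], [1,5], [2,3], [2,4], [2,5], [3,4], [3,5], [4,5]
  2-simplices (10): [0,1,2], [0,1,3], [0,2,4], [0,3,5], [0,4,5], [1,2,5], [1,3,4], [1,4,5], [2,3,4], [2,3,5]

so the chain groups are C_0 ≅ Z^6, C_1 ≅ Z^15, C_2 ≅ Z^10.

Boundary ∂_1: C_1 → C_0 sends each edge [p,q] (with p < q) to q − p. For instance
  ∂[0,3] = [3] − [0].
As a 6×15 matrix over Z this has rank 5, with invariant factors (1,1,1,1,1).

∂_2: C_2 → C_1 acts by ∂[p,q,r] = [q,r] − [p,r] + [p,q]. For instance
  ∂[1,4,5] = [4,5] − [1,5] + [1,4],
  ∂[0,3,5] = [3,5] − [0,5] + [0,3].
This gives a 15×10 integer matrix of rank 10; reducing to Smith normal form yields diagonal entries (1,1,1,1,1,1,1,1,1,2).

Now H_k = ker ∂_k / im ∂_{k+1}, so:

  H_2: rank ker ∂_2 − rank ∂_3 = (10 − 10) − 0 = 0, and there is no ∂_3, so H_2 ≅ 0.

(K is a triangulation of the real projective plane RP^2.)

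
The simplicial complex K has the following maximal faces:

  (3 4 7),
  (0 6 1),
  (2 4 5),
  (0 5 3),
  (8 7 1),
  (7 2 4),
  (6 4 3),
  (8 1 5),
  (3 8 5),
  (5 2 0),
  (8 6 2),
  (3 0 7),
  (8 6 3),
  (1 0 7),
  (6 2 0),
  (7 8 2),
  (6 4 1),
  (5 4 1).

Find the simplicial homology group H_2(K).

H_2 = Z.

K has 9 vertices, 27 edges, 18 triangles.
rank ∂_2 = 17, rank ∂_3 = 0 ⇒ b_2 = 18 − 17 − 0 = 1. So H_2 = Z.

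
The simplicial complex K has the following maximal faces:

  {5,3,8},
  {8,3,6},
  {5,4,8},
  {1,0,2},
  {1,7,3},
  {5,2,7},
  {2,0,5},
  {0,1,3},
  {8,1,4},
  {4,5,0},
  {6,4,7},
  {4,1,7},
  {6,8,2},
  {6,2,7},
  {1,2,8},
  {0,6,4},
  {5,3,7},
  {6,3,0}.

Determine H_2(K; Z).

Order the vertices as 0 < 1 < 2 < 3 < 4 < 5 < 6 < 7 < 8. Listing each simplex with vertices in this order, K has dimension 2 with simplices:

  0-simplices (9): [0], [1], [2], [3], [4], [5], [6], [7], [8]
  1-simplices (27): (27 of them)
  2-simplices (18): [0,1,2], [0,1,3], [0,2,5], [0,3,6], [0,4,5], [0,4,6], [1,2,8], [1,3,7], [1,4,7], [1,4,8], [2,5,7], [2,6,7], [2,6,8], [3,5,7], [3,5,8], [3,6,8], [4,5,8], [4,6,7]

so the chain groups are C_0 ≅ Z^9, C_1 ≅ Z^27, C_2 ≅ Z^18.

Boundary ∂_1: C_1 → C_0 is given by ∂[p,q] = [q] − [p]. For instance
  ∂[3,7] = [7] − [3].
The resulting 9×27 matrix has rank 8, and its Smith normal form has invariant factors (1,1,1,1,1,1,1,1).

The boundary map ∂_2: C_2 → C_1 acts by ∂[p,q,r] = [q,r] − [p,r] + [p,q]. For instance
  ∂[2,6,7] = [6,7] − [2,7] + [2,6],
  ∂[0,2,5] = [2,5] − [0,5] + [0,2].
As a 27×18 matrix over Z this has rank 17, with invariant factors (1,1,1,1,1,1,1,1,1,1,1,1,1,1,1,1,1).

Computing H_k = (kernel of ∂_k) / (image of ∂_{k+1}):

  H_2: rank ker ∂_2 − rank ∂_3 = (18 − 17) − 0 = 1, and there is no ∂_3, so H_2 = Z.

H_2 ≅ Z.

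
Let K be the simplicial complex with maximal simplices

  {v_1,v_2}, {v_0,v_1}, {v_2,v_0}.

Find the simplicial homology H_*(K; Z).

Order the vertices as v_0 < v_1 < v_2. Listing each simplex with vertices in this order, K has dimension 1 with simplices:

  0-simplices (3): [v_0], [v_1], [v_2]
  1-simplices (3): [v_0,v_1], [v_0,v_2], [v_1,v_2]

giving chain groups C_0 ≅ Z^3, C_1 ≅ Z^3.

∂_1: C_1 → C_0 sends each edge [p,q] (with p < q) to q − p.
The resulting 3×3 matrix has rank 2, and its Smith normal form has invariant factors (1,1).

From H_k ≅ ker(∂_k) / im(∂_{k+1}) we obtain:

  H_0: rank C_0 − rank ∂_1 = 3 − 2 = 1, and the invariant factors of ∂_1 are all 1, so H_0 ≅ Z.
  H_1: rank ker ∂_1 − rank ∂_2 = (3 − 2) − 0 = 1, and there is no ∂_2, so H_1 ≅ Z.

H_0 = Z,  H_1 = Z.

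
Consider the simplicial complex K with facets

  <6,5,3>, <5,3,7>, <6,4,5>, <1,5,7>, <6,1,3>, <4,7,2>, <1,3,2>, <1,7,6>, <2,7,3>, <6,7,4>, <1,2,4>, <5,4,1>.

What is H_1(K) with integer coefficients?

H_1 = Z_2.

Order the vertices as 1 < 2 < 3 < 4 < 5 < 6 < 7. Listing each simplex with vertices in this order, K has dimension 2 with simplices:

  0-simplices (7): [1], [2], [3], [4], [5], [6], [7]
  1-simplices (18): [1,2], [1,3], [1,4], [1,5], [1,6], [1,7], [2,3], [2,4], [2,7], [3,5], [3,6], [3,7], [4,5], [4,6], [4,7], [5,6], [5,7], [6,7]
  2-simplices (12): [1,2,3], [1,2,4], [1,3,6], [1,4,5], [1,5,7], [1,6,7], [2,3,7], [2,4,7], [3,5,6], [3,5,7], [4,5,6], [4,6,7]

so the chain groups are C_0 ≅ Z^7, C_1 ≅ Z^18, C_2 ≅ Z^12.

∂_1: C_1 → C_0 is given by ∂[p,q] = [q] − [p]. For instance
  ∂[1,6] = [6] − [1].
This gives a 7×18 integer matrix of rank 6; reducing to Smith normal form yields diagonal entries (1,1,1,1,1,1).

The boundary map ∂_2: C_2 → C_1 maps a triangle to the signed sum of its edges. For instance
  ∂[3,5,6] = [5,6] − [3,6] + [3,5],
  ∂[1,2,4] = [2,4] − [1,4] + [1,2].
This gives a 18×12 integer matrix of rank 12; reducing to Smith normal form yields diagonal entries (1,1,1,1,1,1,1,1,1,1,1,2).

Now H_k = ker ∂_k / im ∂_{k+1}, so:

  H_1: rank ker ∂_1 − rank ∂_2 = (18 − 6) − 12 = 0, and ∂_2 has invariant factor 2 > 1, so H_1 = Z_2.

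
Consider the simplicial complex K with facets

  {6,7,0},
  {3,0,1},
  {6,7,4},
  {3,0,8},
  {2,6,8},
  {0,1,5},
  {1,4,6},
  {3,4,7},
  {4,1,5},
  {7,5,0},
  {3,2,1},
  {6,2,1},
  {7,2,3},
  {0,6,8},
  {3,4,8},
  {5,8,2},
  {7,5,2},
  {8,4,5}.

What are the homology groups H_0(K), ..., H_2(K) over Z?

We work with the vertex ordering 0 < 1 < 2 < 3 < 4 < 5 < 6 < 7 < 8. The simplices of K, each written with vertices in increasing order, are:

  0-simplices (9): [0], [1], [2], [3], [4], [5], [6], [7], [8]
  1-simplices (27): (27 of them)
  2-simplices (18): [0,1,3], [0,1,5], [0,3,8], [0,5,7], [0,6,7], [0,6,8], [1,2,3], [1,2,6], [1,4,5], [1,4,6], [2,3,7], [2,5,7], [2,5,8], [2,6,8], [3,4,7], [3,4,8], [4,5,8], [4,6,7]

Hence C_0 ≅ Z^9, C_1 ≅ Z^27, C_2 ≅ Z^18.

∂_1: C_1 → C_0 sends each edge [p,q] (with p < q) to q − p. For instance
  ∂[3,7] = [7] − [3].
As a 9×27 matrix over Z this has rank 8, with invariant factors (1,1,1,1,1,1,1,1).

Boundary ∂_2: C_2 → C_1 maps a triangle to the signed sum of its edges. For instance
  ∂[0,6,8] = [6,8] − [0,8] + [0,6],
  ∂[1,2,3] = [2,3] − [1,3] + [1,2].
As a 27×18 matrix over Z this has rank 17, with invariant factors (1,1,1,1,1,1,1,1,1,1,1,1,1,1,1,1,1).

Reading off H_k = ker ∂_k / im ∂_{k+1}:

  H_0: rank C_0 − rank ∂_1 = 9 − 8 = 1, and the invariant factors of ∂_1 are all 1, so H_0 ≅ Z.
  H_1: rank ker ∂_1 − rank ∂_2 = (27 − 8) − 17 = 2, and the invariant factors of ∂_2 are all 1, so H_1 ≅ Z^2.
  H_2: rank ker ∂_2 − rank ∂_3 = (18 − 17) − 0 = 1, and there is no ∂_3, so H_2 ≅ Z.

H_0 = Z,  H_1 = Z^2,  H_2 = Z.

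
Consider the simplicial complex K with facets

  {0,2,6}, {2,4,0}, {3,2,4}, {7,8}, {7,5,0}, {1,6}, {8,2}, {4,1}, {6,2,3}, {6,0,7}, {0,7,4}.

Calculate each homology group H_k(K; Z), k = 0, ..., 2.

H_0 ≅ Z,  H_1 ≅ Z^2,  H_2 = 0.

Fix the vertex order 0 < 1 < 2 < 3 < 4 < 5 < 6 < 7 < 8 and write every simplex with vertices in increasing order. Then dim K = 2 and the simplices of K are:

  0-simplices (9): [0], [1], [2], [3], [4], [5], [6], [7], [8]
  1-simplices (17): [0,2], [0,4], [0,5], [0,6], [0,7], [1,4], [1,6], [2,3], [2,4], [2,6], [2,8], [3,4], [3,6], [4,7], [5,7], [6,7], [7,8]
  2-simplices (7): [0,2,4], [0,2,6], [0,4,7], [0,5,7], [0,6,7], [2,3,4], [2,3,6]

Hence C_0 ≅ Z^9, C_1 ≅ Z^17, C_2 ≅ Z^7.

The boundary map ∂_1: C_1 → C_0 is given by ∂[p,q] = [q] − [p]. For instance
  ∂[0,5] = [5] − [0].
The resulting 9×17 matrix has rank 8, and its Smith normal form has invariant factors (1,1,1,1,1,1,1,1).

The boundary map ∂_2: C_2 → C_1 acts by ∂[p,q,r] = [q,r] − [p,r] + [p,q]. For instance
  ∂[2,3,6] = [3,6] − [2,6] + [2,3],
  ∂[0,4,7] = [4,7] − [0,7] + [0,4].
As a 17×7 matrix over Z this has rank 7, with invariant factors (1,1,1,1,1,1,1).

Computing H_k = (kernel of ∂_k) / (image of ∂_{k+1}):

  H_0: rank C_0 − rank ∂_1 = 9 − 8 = 1, and the invariant factors of ∂_1 are all 1, so H_0 ≅ Z.
  H_1: rank ker ∂_1 − rank ∂_2 = (17 − 8) − 7 = 2, and the invariant factors of ∂_2 are all 1, so H_1 ≅ Z^2.
  H_2: rank ker ∂_2 − rank ∂_3 = (7 − 7) − 0 = 0, and there is no ∂_3, so H_2 ≅ 0.

As a check, the Euler characteristic is 9 − 17 + 7 = -1, which agrees with 1 − 2 + 0 = -1.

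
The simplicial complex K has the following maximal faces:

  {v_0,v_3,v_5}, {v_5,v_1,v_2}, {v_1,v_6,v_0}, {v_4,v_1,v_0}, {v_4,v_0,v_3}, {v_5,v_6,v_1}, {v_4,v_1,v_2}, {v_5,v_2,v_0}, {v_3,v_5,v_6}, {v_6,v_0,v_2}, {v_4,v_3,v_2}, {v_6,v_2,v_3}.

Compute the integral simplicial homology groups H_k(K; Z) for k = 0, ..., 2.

H_0 = Z,  H_1 = Z/2Z,  H_2 = 0.

Fix the vertex order v_0 < v_1 < v_2 < v_3 < v_4 < v_5 < v_6 and write every simplex with vertices in increasing order. Then dim K = 2 and the simplices of K are:

  0-simplices (7): [v_0], [v_1], [v_2], [v_3], [v_4], [v_5], [v_6]
  1-simplices (18): (18 of them)
  2-simplices (12): (12 of them)

giving chain groups C_0 ≅ Z^7, C_1 ≅ Z^18, C_2 ≅ Z^12.

The boundary map ∂_1: C_1 → C_0 is given by ∂[p,q] = [q] − [p]. For instance
  ∂[v_0,v_6] = [v_6] − [v_0].
The 7×18 boundary matrix has rank 6 and Smith normal form diag(1,1,1,1,1,1).

Boundary ∂_2: C_2 → C_1 acts by ∂[p,q,r] = [q,r] − [p,r] + [p,q]. For instance
  ∂[v_0,v_1,v_6] = [v_1,v_6] − [v_0,v_6] + [v_0,v_1],
  ∂[v_0,v_1,v_4] = [v_1,v_4] − [v_0,v_4] + [v_0,v_1].
This gives a 18×12 integer matrix of rank 12; reducing to Smith normal form yields diagonal entries (1,1,1,1,1,1,1,1,1,1,1,2).

Now H_k = ker ∂_k / im ∂_{k+1}, so:

  H_0: rank C_0 − rank ∂_1 = 7 − 6 = 1, and the invariant factors of ∂_1 are all 1, so H_0 ≅ Z.
  H_1: rank ker ∂_1 − rank ∂_2 = (18 − 6) − 12 = 0, and ∂_2 has invariant factor 2 > 1, so H_1 ≅ Z/2Z.
  H_2: rank ker ∂_2 − rank ∂_3 = (12 − 12) − 0 = 0, and there is no ∂_3, so H_2 ≅ 0.

(K is a triangulation of the real projective plane RP^2.)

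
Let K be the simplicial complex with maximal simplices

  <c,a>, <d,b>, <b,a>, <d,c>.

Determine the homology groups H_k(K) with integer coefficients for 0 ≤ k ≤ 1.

Take the total order a < b < c < d on the vertex set. Then K (dimension 1) consists of the simplices:

  0-simplices (4): a, b, c, d
  1-simplices (4): ab, ac, bd, cd

Hence C_0 ≅ Z^4, C_1 ≅ Z^4.

∂_1: C_1 → C_0 maps an edge to its endpoints' difference, ∂[p,q] = q − p. For instance
  ∂cd = d − c.
The resulting 4×4 matrix has rank 3, and its Smith normal form has invariant factors (1,1,1).

Now H_k = ker ∂_k / im ∂_{k+1}, so:

  H_0: rank C_0 − rank ∂_1 = 4 − 3 = 1, and the invariant factors of ∂_1 are all 1, so H_0 ≅ Z.
  H_1: rank ker ∂_1 − rank ∂_2 = (4 − 3) − 0 = 1, and there is no ∂_2, so H_1 ≅ Z.

H_0 ≅ Z,  H_1 ≅ Z.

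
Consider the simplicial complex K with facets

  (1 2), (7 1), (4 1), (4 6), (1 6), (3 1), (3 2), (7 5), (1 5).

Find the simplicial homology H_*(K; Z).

Take the total order 1 < 2 < 3 < 4 < 5 < 6 < 7 on the vertex set. Then K (dimension 1) consists of the simplices:

  0-simplices (7): [1], [2], [3], [4], [5], [6], [7]
  1-simplices (9): [1,2], [1,3], [1,4], [1,5], [1,6], [1,7], [2,3], [4,6], [5,7]

so the chain groups are C_0 ≅ Z^7, C_1 ≅ Z^9.

The boundary map ∂_1: C_1 → C_0 sends each edge [p,q] (with p < q) to q − p.
The resulting 7×9 matrix has rank 6, and its Smith normal form has invariant factors (1,1,1,1,1,1).

Computing H_k = (kernel of ∂_k) / (image of ∂_{k+1}):

  H_0: rank C_0 − rank ∂_1 = 7 − 6 = 1, and the invariant factors of ∂_1 are all 1, so H_0 ≅ Z.
  H_1: rank ker ∂_1 − rank ∂_2 = (9 − 6) − 0 = 3, and there is no ∂_2, so H_1 ≅ Z^3.

As a check, the Euler characteristic is 7 − 9 = -2, which agrees with 1 − 3 = -2.

H_0 = Z,  H_1 = Z^3.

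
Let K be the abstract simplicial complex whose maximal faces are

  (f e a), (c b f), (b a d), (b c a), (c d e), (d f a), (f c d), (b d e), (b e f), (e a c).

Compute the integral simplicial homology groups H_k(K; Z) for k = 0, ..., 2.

H_0 ≅ Z,  H_1 ≅ Z/2,  H_2 = 0.

Take the total order a < b < c < d < e < f on the vertex set. Then K (dimension 2) consists of the simplices:

  0-simplices (6): a, b, c, d, e, f
  1-simplices (15): ab, ac, ad, ae, af, bc, bd, be, bf, cd, ce, cf, de, df, ef
  2-simplices (10): abc, abd, ace, adf, aef, bcf, bde, bef, cde, cdf

so the chain groups are C_0 ≅ Z^6, C_1 ≅ Z^15, C_2 ≅ Z^10.

The boundary map ∂_1: C_1 → C_0 is given by ∂[p,q] = [q] − [p].
As a 6×15 matrix over Z this has rank 5, with invariant factors (1,1,1,1,1).

∂_2: C_2 → C_1 sends each 2-simplex [p,q,r] to [q,r] − [p,r] + [p,q]. For instance
  ∂cdf = df − cf + cd,
  ∂bde = de − be + bd.
As a 15×10 matrix over Z this has rank 10, with invariant factors (1,1,1,1,1,1,1,1,1,2).

Computing H_k = (kernel of ∂_k) / (image of ∂_{k+1}):

  H_0: rank C_0 − rank ∂_1 = 6 − 5 = 1, and the invariant factors of ∂_1 are all 1, so H_0 = Z.
  H_1: rank ker ∂_1 − rank ∂_2 = (15 − 5) − 10 = 0, and ∂_2 has invariant factor 2 > 1, so H_1 = Z/2.
  H_2: rank ker ∂_2 − rank ∂_3 = (10 − 10) − 0 = 0, and there is no ∂_3, so H_2 = 0.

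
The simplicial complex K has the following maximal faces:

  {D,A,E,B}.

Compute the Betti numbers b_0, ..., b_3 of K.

b_0 = 1, b_1 = 0, b_2 = 0, b_3 = 0.

K has 4 vertices, 6 edges, 4 triangles, 1 3-simplex.
rank ∂_0 = 0, rank ∂_1 = 3 ⇒ b_0 = 4 − 0 − 3 = 1; all invariant factors of ∂_1 are 1 so no torsion. So H_0 ≅ Z.
rank ∂_1 = 3, rank ∂_2 = 3 ⇒ b_1 = 6 − 3 − 3 = 0; all invariant factors of ∂_2 are 1 so no torsion. So H_1 ≅ 0.
rank ∂_2 = 3, rank ∂_3 = 1 ⇒ b_2 = 4 − 3 − 1 = 0; all invariant factors of ∂_3 are 1 so no torsion. So H_2 ≅ 0.
rank ∂_3 = 1, rank ∂_4 = 0 ⇒ b_3 = 1 − 1 − 0 = 0. So H_3 ≅ 0.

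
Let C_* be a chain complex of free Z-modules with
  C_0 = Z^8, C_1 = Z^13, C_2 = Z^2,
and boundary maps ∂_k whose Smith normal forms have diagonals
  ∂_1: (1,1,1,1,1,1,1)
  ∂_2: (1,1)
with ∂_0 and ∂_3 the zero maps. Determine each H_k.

H_0: b_0 = 8 − 0 − 7 = 1; torsion from ∂_1 factors > 1: none. So H_0 = Z.
H_1: b_1 = 13 − 7 − 2 = 4; torsion from ∂_2 factors > 1: none. So H_1 = Z^4.
H_2: b_2 = 2 − 2 − 0 = 0; torsion from ∂_3 factors > 1: none. So H_2 = 0.

H_0 = Z,  H_1 = Z^4,  H_2 = 0.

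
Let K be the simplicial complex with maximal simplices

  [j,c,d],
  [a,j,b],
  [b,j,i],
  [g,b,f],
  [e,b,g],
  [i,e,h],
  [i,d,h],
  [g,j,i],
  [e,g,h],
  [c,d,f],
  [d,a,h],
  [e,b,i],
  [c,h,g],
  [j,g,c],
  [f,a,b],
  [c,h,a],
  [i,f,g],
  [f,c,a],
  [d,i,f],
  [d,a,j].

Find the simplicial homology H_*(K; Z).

Order the vertices as a < b < c < d < e < f < g < h < i < j. Listing each simplex with vertices in this order, K has dimension 2 with simplices:

  0-simplices (10): a, b, c, d, e, f, g, h, i, j
  1-simplices (30): ab, ac, ad, af, ah, aj, be, bf, bg, bi, bj, cd, cf, cg, ch, cj, df, dh, di, dj, eg, eh, ei, fg, fi, gh, gi, gj, hi, ij
  2-simplices (20): abf, abj, acf, ach, adh, adj, beg, bei, bfg, bij, cdf, cdj, cgh, cgj, dfi, dhi, egh, ehi, fgi, gij

so the chain groups are C_0 ≅ Z^10, C_1 ≅ Z^30, C_2 ≅ Z^20.

∂_1: C_1 → C_0 maps an edge to its endpoints' difference, ∂[p,q] = q − p.
This gives a 10×30 integer matrix of rank 9; reducing to Smith normal form yields diagonal entries (1,1,1,1,1,1,1,1,1).

The boundary map ∂_2: C_2 → C_1 acts by ∂[p,q,r] = [q,r] − [p,r] + [p,q]. For instance
  ∂abf = bf − af + ab,
  ∂dhi = hi − di + dh.
This gives a 30×20 integer matrix of rank 20; reducing to Smith normal form yields diagonal entries (1,1,1,1,1,1,1,1,1,1,1,1,1,1,1,1,1,1,1,2).

Computing H_k = (kernel of ∂_k) / (image of ∂_{k+1}):

  H_0: rank C_0 − rank ∂_1 = 10 − 9 = 1, and the invariant factors of ∂_1 are all 1, so H_0 ≅ Z.
  H_1: rank ker ∂_1 − rank ∂_2 = (30 − 9) − 20 = 1, and ∂_2 has invariant factor 2 > 1, so H_1 ≅ Z ⊕ Z/2Z.
  H_2: rank ker ∂_2 − rank ∂_3 = (20 − 20) − 0 = 0, and there is no ∂_3, so H_2 ≅ 0.

As a check, the Euler characteristic is 10 − 30 + 20 = 0, which agrees with 1 − 1 + 0 = 0.

H_0 ≅ Z,  H_1 ≅ Z ⊕ Z/2Z,  H_2 = 0.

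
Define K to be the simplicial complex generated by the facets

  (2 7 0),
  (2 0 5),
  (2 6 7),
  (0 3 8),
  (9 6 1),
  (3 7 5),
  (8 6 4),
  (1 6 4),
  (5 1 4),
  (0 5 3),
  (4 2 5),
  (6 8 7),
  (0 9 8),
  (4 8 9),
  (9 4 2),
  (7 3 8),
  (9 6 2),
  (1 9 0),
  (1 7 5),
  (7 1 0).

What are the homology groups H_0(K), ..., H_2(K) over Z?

Take the total order 0 < 1 < 2 < 3 < 4 < 5 < 6 < 7 < 8 < 9 on the vertex set. Then K (dimension 2) consists of the simplices:

  0-simplices (10): [0], [1], [2], [3], [4], [5], [6], [7], [8], [9]
  1-simplices (30): (30 of them)
  2-simplices (20): (20 of them)

so the chain groups are C_0 ≅ Z^10, C_1 ≅ Z^30, C_2 ≅ Z^20.

∂_1: C_1 → C_0 sends each edge [p,q] (with p < q) to q − p.
The resulting 10×30 matrix has rank 9, and its Smith normal form has invariant factors (1,1,1,1,1,1,1,1,1).

The boundary map ∂_2: C_2 → C_1 maps a triangle to the signed sum of its edges. For instance
  ∂[2,6,9] = [6,9] − [2,9] + [2,6],
  ∂[0,2,5] = [2,5] − [0,5] + [0,2].
The resulting 30×20 matrix has rank 20, and its Smith normal form has invariant factors (1,1,1,1,1,1,1,1,1,1,1,1,1,1,1,1,1,1,1,2).

From H_k ≅ ker(∂_k) / im(∂_{k+1}) we obtain:

  H_0: rank C_0 − rank ∂_1 = 10 − 9 = 1, and the invariant factors of ∂_1 are all 1, so H_0 = Z.
  H_1: rank ker ∂_1 − rank ∂_2 = (30 − 9) − 20 = 1, and ∂_2 has invariant factor 2 > 1, so H_1 = Z ⊕ Z/2Z.
  H_2: rank ker ∂_2 − rank ∂_3 = (20 − 20) − 0 = 0, and there is no ∂_3, so H_2 = 0.

H_0 ≅ Z,  H_1 ≅ Z ⊕ Z/2Z,  H_2 = 0.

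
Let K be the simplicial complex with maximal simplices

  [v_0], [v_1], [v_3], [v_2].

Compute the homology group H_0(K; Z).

We work with the vertex ordering v_0 < v_1 < v_2 < v_3. The simplices of K, each written with vertices in increasing order, are:

  0-simplices (4): [v_0], [v_1], [v_2], [v_3]

so the chain groups are C_0 ≅ Z^4.

Reading off H_k = ker ∂_k / im ∂_{k+1}:

  H_0: rank C_0 − rank ∂_1 = 4 − 0 = 4, and there is no ∂_1, so H_0 ≅ Z^4.

H_0 ≅ Z^4.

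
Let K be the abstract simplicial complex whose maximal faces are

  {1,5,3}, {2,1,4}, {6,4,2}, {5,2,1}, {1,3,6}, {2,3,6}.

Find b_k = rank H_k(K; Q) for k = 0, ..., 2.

K has 6 vertices, 12 edges, 6 triangles.
rank ∂_0 = 0, rank ∂_1 = 5 ⇒ b_0 = 6 − 0 − 5 = 1; all invariant factors of ∂_1 are 1 so no torsion. So H_0 ≅ Z.
rank ∂_1 = 5, rank ∂_2 = 6 ⇒ b_1 = 12 − 5 − 6 = 1; all invariant factors of ∂_2 are 1 so no torsion. So H_1 ≅ Z.
rank ∂_2 = 6, rank ∂_3 = 0 ⇒ b_2 = 6 − 6 − 0 = 0. So H_2 ≅ 0.

b_0 = 1, b_1 = 1, b_2 = 0.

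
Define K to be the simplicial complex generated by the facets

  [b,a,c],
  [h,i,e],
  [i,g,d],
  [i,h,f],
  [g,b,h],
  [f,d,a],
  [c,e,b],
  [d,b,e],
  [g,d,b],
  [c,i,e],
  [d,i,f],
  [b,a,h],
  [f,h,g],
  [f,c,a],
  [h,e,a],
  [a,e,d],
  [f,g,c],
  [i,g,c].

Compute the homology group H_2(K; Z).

H_2 ≅ 0.

Fix the vertex order a < b < c < d < e < f < g < h < i and write every simplex with vertices in increasing order. Then dim K = 2 and the simplices of K are:

  0-simplices (9): a, b, c, d, e, f, g, h, i
  1-simplices (27): ab, ac, ad, ae, af, ah, bc, bd, be, bg, bh, ce, cf, cg, ci, de, df, dg, di, eh, ei, fg, fh, fi, gh, gi, hi
  2-simplices (18): abc, abh, acf, ade, adf, aeh, bce, bde, bdg, bgh, cei, cfg, cgi, dfi, dgi, ehi, fgh, fhi

so the chain groups are C_0 ≅ Z^9, C_1 ≅ Z^27, C_2 ≅ Z^18.

Boundary ∂_1: C_1 → C_0 is given by ∂[p,q] = [q] − [p]. For instance
  ∂fg = g − f.
The 9×27 boundary matrix has rank 8 and Smith normal form diag(1,1,1,1,1,1,1,1).

∂_2: C_2 → C_1 acts by ∂[p,q,r] = [q,r] − [p,r] + [p,q]. For instance
  ∂abc = bc − ac + ab,
  ∂cgi = gi − ci + cg.
The 27×18 boundary matrix has rank 18 and Smith normal form diag(1,1,1,1,1,1,1,1,1,1,1,1,1,1,1,1,1,2).

Now H_k = ker ∂_k / im ∂_{k+1}, so:

  H_2: rank ker ∂_2 − rank ∂_3 = (18 − 18) − 0 = 0, and there is no ∂_3, so H_2 ≅ 0.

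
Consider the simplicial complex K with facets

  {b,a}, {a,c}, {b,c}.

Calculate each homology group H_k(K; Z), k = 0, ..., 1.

K has 3 vertices, 3 edges.
rank ∂_0 = 0, rank ∂_1 = 2 ⇒ b_0 = 3 − 0 − 2 = 1; all invariant factors of ∂_1 are 1 so no torsion. So H_0 = Z.
rank ∂_1 = 2, rank ∂_2 = 0 ⇒ b_1 = 3 − 2 − 0 = 1. So H_1 = Z.

H_0 = Z,  H_1 = Z.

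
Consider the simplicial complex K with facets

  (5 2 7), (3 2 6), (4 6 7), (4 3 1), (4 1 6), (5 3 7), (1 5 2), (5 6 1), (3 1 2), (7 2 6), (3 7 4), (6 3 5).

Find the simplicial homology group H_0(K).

Take the total order 1 < 2 < 3 < 4 < 5 < 6 < 7 on the vertex set. Then K (dimension 2) consists of the simplices:

  0-simplices (7): [1], [2], [3], [4], [5], [6], [7]
  1-simplices (18): [1,2], [1,3], [1,4], [1,5], [1,6], [2,3], [2,5], [2,6], [2,7], [3,4], [3,5], [3,6], [3,7], [4,6], [4,7], [5,6], [5,7], [6,7]
  2-simplices (12): [1,2,3], [1,2,5], [1,3,4], [1,4,6], [1,5,6], [2,3,6], [2,5,7], [2,6,7], [3,4,7], [3,5,6], [3,5,7], [4,6,7]

giving chain groups C_0 ≅ Z^7, C_1 ≅ Z^18, C_2 ≅ Z^12.

Boundary ∂_1: C_1 → C_0 maps an edge to its endpoints' difference, ∂[p,q] = q − p. For instance
  ∂[1,5] = [5] − [1].
This gives a 7×18 integer matrix of rank 6; reducing to Smith normal form yields diagonal entries (1,1,1,1,1,1).

∂_2: C_2 → C_1 sends each 2-simplex [p,q,r] to [q,r] − [p,r] + [p,q]. For instance
  ∂[1,2,5] = [2,5] − [1,5] + [1,2],
  ∂[2,3,6] = [3,6] − [2,6] + [2,3].
The resulting 18×12 matrix has rank 12, and its Smith normal form has invariant factors (1,1,1,1,1,1,1,1,1,1,1,2).

From H_k ≅ ker(∂_k) / im(∂_{k+1}) we obtain:

  H_0: rank C_0 − rank ∂_1 = 7 − 6 = 1, and the invariant factors of ∂_1 are all 1, so H_0 = Z.

H_0 ≅ Z.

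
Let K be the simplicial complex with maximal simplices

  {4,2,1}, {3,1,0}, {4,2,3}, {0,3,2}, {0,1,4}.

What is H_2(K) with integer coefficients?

H_2 ≅ 0.

We work with the vertex ordering 0 < 1 < 2 < 3 < 4. The simplices of K, each written with vertices in increasing order, are:

  0-simplices (5): [0], [1], [2], [3], [4]
  1-simplices (10): [0,1], [0,2], [0,3], [0,4], [1,2], [1,3], [1,4], [2,3], [2,4], [3,4]
  2-simplices (5): [0,1,3], [0,1,4], [0,2,3], [1,2,4], [2,3,4]

giving chain groups C_0 ≅ Z^5, C_1 ≅ Z^10, C_2 ≅ Z^5.

∂_1: C_1 → C_0 maps an edge to its endpoints' difference, ∂[p,q] = q − p. For instance
  ∂[2,3] = [3] − [2].
As a 5×10 matrix over Z this has rank 4, with invariant factors (1,1,1,1).

∂_2: C_2 → C_1 maps a triangle to the signed sum of its edges. For instance
  ∂[0,2,3] = [2,3] − [0,3] + [0,2],
  ∂[0,1,4] = [1,4] − [0,4] + [0,1].
This gives a 10×5 integer matrix of rank 5; reducing to Smith normal form yields diagonal entries (1,1,1,1,1).

Reading off H_k = ker ∂_k / im ∂_{k+1}:

  H_2: rank ker ∂_2 − rank ∂_3 = (5 − 5) − 0 = 0, and there is no ∂_3, so H_2 = 0.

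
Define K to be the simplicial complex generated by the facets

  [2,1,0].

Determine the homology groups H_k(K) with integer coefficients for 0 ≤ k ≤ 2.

Take the total order 0 < 1 < 2 on the vertex set. Then K (dimension 2) consists of the simplices:

  0-simplices (3): [0], [1], [2]
  1-simplices (3): [0,1], [0,2], [1,2]
  2-simplices (1): [0,1,2]

Hence C_0 ≅ Z^3, C_1 ≅ Z^3, C_2 ≅ Z^1.

Boundary ∂_1: C_1 → C_0 maps an edge to its endpoints' difference, ∂[p,q] = q − p. For instance
  ∂[0,1] = [1] − [0].
This gives a 3×3 integer matrix of rank 2; reducing to Smith normal form yields diagonal entries (1,1).

The boundary map ∂_2: C_2 → C_1 maps a triangle to the signed sum of its edges. For instance
  ∂[0,1,2] = [1,2] − [0,2] + [0,1].
As a 3×1 matrix over Z this has rank 1, with invariant factors (1).

From H_k ≅ ker(∂_k) / im(∂_{k+1}) we obtain:

  H_0: rank C_0 − rank ∂_1 = 3 − 2 = 1, and the invariant factors of ∂_1 are all 1, so H_0 = Z.
  H_1: rank ker ∂_1 − rank ∂_2 = (3 − 2) − 1 = 0, and the invariant factors of ∂_2 are all 1, so H_1 = 0.
  H_2: rank ker ∂_2 − rank ∂_3 = (1 − 1) − 0 = 0, and there is no ∂_3, so H_2 = 0.

H_0 ≅ Z,  H_1 = 0,  H_2 = 0.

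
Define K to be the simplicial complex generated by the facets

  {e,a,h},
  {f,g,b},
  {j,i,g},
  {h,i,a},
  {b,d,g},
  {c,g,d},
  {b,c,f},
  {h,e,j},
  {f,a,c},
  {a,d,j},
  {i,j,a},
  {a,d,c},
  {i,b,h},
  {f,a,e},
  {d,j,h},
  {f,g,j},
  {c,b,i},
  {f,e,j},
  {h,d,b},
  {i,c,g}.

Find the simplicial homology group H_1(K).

H_1 = Z ⊕ Z_2.

Order the vertices as a < b < c < d < e < f < g < h < i < j. Listing each simplex with vertices in this order, K has dimension 2 with simplices:

  0-simplices (10): a, b, c, d, e, f, g, h, i, j
  1-simplices (30): ac, ad, ae, af, ah, ai, aj, bc, bd, bf, bg, bh, bi, cd, cf, cg, ci, dg, dh, dj, ef, eh, ej, fg, fj, gi, gj, hi, hj, ij
  2-simplices (20): acd, acf, adj, aef, aeh, ahi, aij, bcf, bci, bdg, bdh, bfg, bhi, cdg, cgi, dhj, efj, ehj, fgj, gij

giving chain groups C_0 ≅ Z^10, C_1 ≅ Z^30, C_2 ≅ Z^20.

∂_1: C_1 → C_0 is given by ∂[p,q] = [q] − [p].
This gives a 10×30 integer matrix of rank 9; reducing to Smith normal form yields diagonal entries (1,1,1,1,1,1,1,1,1).

The boundary map ∂_2: C_2 → C_1 sends each 2-simplex [p,q,r] to [q,r] − [p,r] + [p,q]. For instance
  ∂bhi = hi − bi + bh,
  ∂aeh = eh − ah + ae.
This gives a 30×20 integer matrix of rank 20; reducing to Smith normal form yields diagonal entries (1,1,1,1,1,1,1,1,1,1,1,1,1,1,1,1,1,1,1,2).

From H_k ≅ ker(∂_k) / im(∂_{k+1}) we obtain:

  H_1: rank ker ∂_1 − rank ∂_2 = (30 − 9) − 20 = 1, and ∂_2 has invariant factor 2 > 1, so H_1 = Z ⊕ Z_2.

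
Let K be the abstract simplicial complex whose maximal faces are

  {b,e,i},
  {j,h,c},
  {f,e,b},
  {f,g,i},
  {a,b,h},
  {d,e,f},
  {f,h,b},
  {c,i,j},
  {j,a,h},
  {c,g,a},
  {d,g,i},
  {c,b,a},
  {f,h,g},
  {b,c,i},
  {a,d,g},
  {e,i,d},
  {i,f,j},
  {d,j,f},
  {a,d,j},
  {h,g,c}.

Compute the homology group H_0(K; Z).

H_0 ≅ Z.

Fix the vertex order a < b < c < d < e < f < g < h < i < j and write every simplex with vertices in increasing order. Then dim K = 2 and the simplices of K are:

  0-simplices (10): a, b, c, d, e, f, g, h, i, j
  1-simplices (30): ab, ac, ad, ag, ah, aj, bc, be, bf, bh, bi, cg, ch, ci, cj, de, df, dg, di, dj, ef, ei, fg, fh, fi, fj, gh, gi, hj, ij
  2-simplices (20): abc, abh, acg, adg, adj, ahj, bci, bef, bei, bfh, cgh, chj, cij, def, dei, dfj, dgi, fgh, fgi, fij

giving chain groups C_0 ≅ Z^10, C_1 ≅ Z^30, C_2 ≅ Z^20.

∂_1: C_1 → C_0 sends each edge [p,q] (with p < q) to q − p. For instance
  ∂de = e − d.
This gives a 10×30 integer matrix of rank 9; reducing to Smith normal form yields diagonal entries (1,1,1,1,1,1,1,1,1).

Boundary ∂_2: C_2 → C_1 acts by ∂[p,q,r] = [q,r] − [p,r] + [p,q]. For instance
  ∂chj = hj − cj + ch,
  ∂adg = dg − ag + ad.
As a 30×20 matrix over Z this has rank 20, with invariant factors (1,1,1,1,1,1,1,1,1,1,1,1,1,1,1,1,1,1,1,2).

From H_k ≅ ker(∂_k) / im(∂_{k+1}) we obtain:

  H_0: rank C_0 − rank ∂_1 = 10 − 9 = 1, and the invariant factors of ∂_1 are all 1, so H_0 ≅ Z.

(K is a triangulation of the Klein bottle.)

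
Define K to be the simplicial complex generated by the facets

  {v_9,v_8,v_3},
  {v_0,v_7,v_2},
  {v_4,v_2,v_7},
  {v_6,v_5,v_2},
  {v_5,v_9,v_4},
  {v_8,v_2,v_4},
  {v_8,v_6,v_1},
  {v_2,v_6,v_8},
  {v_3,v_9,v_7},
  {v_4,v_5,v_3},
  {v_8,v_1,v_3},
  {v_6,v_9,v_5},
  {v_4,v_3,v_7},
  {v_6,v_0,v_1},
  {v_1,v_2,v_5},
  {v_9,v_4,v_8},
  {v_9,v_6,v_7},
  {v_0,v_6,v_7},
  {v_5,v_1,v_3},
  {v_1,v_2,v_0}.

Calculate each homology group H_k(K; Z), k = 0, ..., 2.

We work with the vertex ordering v_0 < v_1 < v_2 < v_3 < v_4 < v_5 < v_6 < v_7 < v_8 < v_9. The simplices of K, each written with vertices in increasing order, are:

  0-simplices (10): [v_0], [v_1], [v_2], [v_3], [v_4], [v_5], [v_6], [v_7], [v_8], [v_9]
  1-simplices (30): (30 of them)
  2-simplices (20): (20 of them)

Hence C_0 ≅ Z^10, C_1 ≅ Z^30, C_2 ≅ Z^20.

Boundary ∂_1: C_1 → C_0 sends each edge [p,q] (with p < q) to q − p. For instance
  ∂[v_8,v_9] = [v_9] − [v_8].
This gives a 10×30 integer matrix of rank 9; reducing to Smith normal form yields diagonal entries (1,1,1,1,1,1,1,1,1).

The boundary map ∂_2: C_2 → C_1 sends each 2-simplex [p,q,r] to [q,r] − [p,r] + [p,q]. For instance
  ∂[v_1,v_2,v_5] = [v_2,v_5] − [v_1,v_5] + [v_1,v_2],
  ∂[v_4,v_5,v_9] = [v_5,v_9] − [v_4,v_9] + [v_4,v_5].
The 30×20 boundary matrix has rank 20 and Smith normal form diag(1,1,1,1,1,1,1,1,1,1,1,1,1,1,1,1,1,1,1,2).

Reading off H_k = ker ∂_k / im ∂_{k+1}:

  H_0: rank C_0 − rank ∂_1 = 10 − 9 = 1, and the invariant factors of ∂_1 are all 1, so H_0 = Z.
  H_1: rank ker ∂_1 − rank ∂_2 = (30 − 9) − 20 = 1, and ∂_2 has invariant factor 2 > 1, so H_1 = Z ⊕ Z_2.
  H_2: rank ker ∂_2 − rank ∂_3 = (20 − 20) − 0 = 0, and there is no ∂_3, so H_2 = 0.

As a check, the Euler characteristic is 10 − 30 + 20 = 0, which agrees with 1 − 1 + 0 = 0.

H_0 = Z,  H_1 = Z ⊕ Z_2,  H_2 = 0.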